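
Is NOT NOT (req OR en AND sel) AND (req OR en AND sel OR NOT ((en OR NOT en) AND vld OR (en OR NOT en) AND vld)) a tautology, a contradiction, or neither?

neither

NOT NOT (req OR en AND sel) AND (req OR en AND sel OR NOT ((en OR NOT en) AND vld OR (en OR NOT en) AND vld))
= NOT NOT (req OR en AND sel) AND (req OR en AND sel OR NOT ((en OR NOT en) AND vld))   — idempotence
= (req OR en AND sel) AND (req OR en AND sel OR NOT ((en OR NOT en) AND vld))   — double negation
= (req OR en AND sel) AND (req OR en AND sel OR NOT vld)   — complement / identity
= req OR en AND sel   — absorption
This depends on en, req, sel, so it is not a constant.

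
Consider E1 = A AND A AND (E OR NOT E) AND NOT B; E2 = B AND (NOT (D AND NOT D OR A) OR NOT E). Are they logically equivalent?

No

E1: A AND A AND (E OR NOT E) AND NOT B
    = A AND A AND NOT B
    = A AND NOT B
E2: B AND (NOT (D AND NOT D OR A) OR NOT E)
    = B AND (NOT A OR NOT E)
These differ: at A=0, B=1, D=0, E=0, E1 = 0 but E2 = 1.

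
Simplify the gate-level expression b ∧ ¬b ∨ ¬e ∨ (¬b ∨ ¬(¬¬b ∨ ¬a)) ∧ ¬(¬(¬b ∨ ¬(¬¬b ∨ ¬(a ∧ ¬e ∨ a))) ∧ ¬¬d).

b ∧ ¬b ∨ ¬e ∨ (¬b ∨ ¬(¬¬b ∨ ¬a)) ∧ ¬(¬(¬b ∨ ¬(¬¬b ∨ ¬(a ∧ ¬e ∨ a))) ∧ ¬¬d)
= b ∧ ¬b ∨ ¬e ∨ (¬b ∨ ¬(¬¬b ∨ ¬a)) ∧ (¬b ∨ ¬(¬¬b ∨ ¬(a ∧ ¬e ∨ a)) ∨ ¬d)   [De Morgan]
= ¬e ∨ (¬b ∨ ¬(¬¬b ∨ ¬a)) ∧ (¬b ∨ ¬(¬¬b ∨ ¬(a ∧ ¬e ∨ a)) ∨ ¬d)   [complement / identity]
= ¬e ∨ (¬b ∨ ¬(¬¬b ∨ ¬a)) ∧ (¬b ∨ ¬(¬¬b ∨ ¬a) ∨ ¬d)   [absorption]
= ¬e ∨ ¬b ∨ ¬(¬¬b ∨ ¬a)   [absorption]
= ¬e ∨ ¬b ∨ ¬b ∧ a   [De Morgan]
= ¬e ∨ ¬b   [absorption]

¬e ∨ ¬b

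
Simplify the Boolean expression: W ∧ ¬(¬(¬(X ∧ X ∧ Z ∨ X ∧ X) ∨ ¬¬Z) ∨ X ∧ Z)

W ∧ ¬X

W ∧ ¬(¬(¬(X ∧ X ∧ Z ∨ X ∧ X) ∨ ¬¬Z) ∨ X ∧ Z)
= W ∧ ¬((X ∧ X ∧ Z ∨ X ∧ X) ∧ ¬Z ∨ X ∧ Z)
= W ∧ ¬(X ∧ X ∧ ¬Z ∨ X ∧ Z)
= W ∧ ¬(X ∧ ¬Z ∨ X ∧ Z)
= W ∧ ¬X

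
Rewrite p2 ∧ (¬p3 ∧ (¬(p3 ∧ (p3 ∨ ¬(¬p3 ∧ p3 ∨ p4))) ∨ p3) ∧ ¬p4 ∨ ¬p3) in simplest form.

p2 ∧ (¬p3 ∧ (¬(p3 ∧ (p3 ∨ ¬(¬p3 ∧ p3 ∨ p4))) ∨ p3) ∧ ¬p4 ∨ ¬p3)
= p2 ∧ (¬p3 ∧ (¬(p3 ∧ (p3 ∨ ¬p4)) ∨ p3) ∧ ¬p4 ∨ ¬p3)   [complement / identity]
= p2 ∧ (¬p3 ∧ (¬p3 ∨ p3) ∧ ¬p4 ∨ ¬p3)   [absorption]
= p2 ∧ (¬p3 ∧ ¬p4 ∨ ¬p3)   [complement / identity]
= p2 ∧ ¬p3   [absorption]

p2 ∧ ¬p3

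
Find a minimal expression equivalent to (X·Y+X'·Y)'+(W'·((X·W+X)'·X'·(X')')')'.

Y'+W

(X·Y+X'·Y)'+(W'·((X·W+X)'·X'·(X')')')'
= (X·Y+X'·Y)'+(W'·((X·W+X)'·X'·X)')'   — double negation
= Y'+(W'·((X·W+X)'·X'·X)')'   — distribution
= Y'+(W'·(X'·X'·X)')'   — absorption
= Y'+W+X'·X'·X   — De Morgan
= Y'+W+X'·X   — idempotence
= Y'+W   — complement / identity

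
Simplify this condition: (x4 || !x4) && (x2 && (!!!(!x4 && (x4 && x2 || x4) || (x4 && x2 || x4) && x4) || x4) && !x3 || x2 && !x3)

x2 && !x3

(x4 || !x4) && (x2 && (!!!(!x4 && (x4 && x2 || x4) || (x4 && x2 || x4) && x4) || x4) && !x3 || x2 && !x3)
= (x4 || !x4) && (x2 && (!!!(x4 && x2 || x4) || x4) && !x3 || x2 && !x3)   [distribution]
= (x4 || !x4) && (x2 && (!(x4 && x2 || x4) || x4) && !x3 || x2 && !x3)   [double negation]
= (x4 || !x4) && (x2 && (!x4 || x4) && !x3 || x2 && !x3)   [absorption]
= x2 && (!x4 || x4) && !x3 || x2 && !x3   [complement / identity]
= x2 && !x3 || x2 && !x3   [complement / identity]
= x2 && !x3   [idempotence]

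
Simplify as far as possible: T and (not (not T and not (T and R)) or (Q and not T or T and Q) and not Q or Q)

T and (not (not T and not (T and R)) or (Q and not T or T and Q) and not Q or Q)
= T and (not (not T and not (T and R)) or Q and not Q or Q)   [distribution]
= T and (not (not T and not (T and R)) or Q)   [complement / identity]
= T and (T or T and R or Q)   [De Morgan]
= T and (T or Q)   [absorption]
= T   [absorption]

T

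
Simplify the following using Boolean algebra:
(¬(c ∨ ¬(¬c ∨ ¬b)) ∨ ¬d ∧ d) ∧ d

(¬(c ∨ ¬(¬c ∨ ¬b)) ∨ ¬d ∧ d) ∧ d
= ¬(c ∨ ¬(¬c ∨ ¬b)) ∧ d   — complement / identity
= ¬(c ∨ c ∧ b) ∧ d   — De Morgan
= ¬c ∧ d   — absorption

¬c ∧ d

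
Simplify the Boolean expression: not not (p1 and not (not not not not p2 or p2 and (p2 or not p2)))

not not (p1 and not (not not not not p2 or p2 and (p2 or not p2)))
= not not (p1 and not (not not p2 or p2 and (p2 or not p2)))   [double negation]
= not not (p1 and not (not not p2 or p2))   [complement / identity]
= not not (p1 and not (p2 or p2))   [double negation]
= p1 and not (p2 or p2)   [double negation]
= p1 and not p2   [idempotence]

p1 and not p2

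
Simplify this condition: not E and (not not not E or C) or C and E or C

not E and (not not not E or C) or C and E or C
= not E and (not E or C) or C and E or C   (double negation)
= not E and (not E or C) or C   (absorption)
= not E or C   (absorption)

not E or C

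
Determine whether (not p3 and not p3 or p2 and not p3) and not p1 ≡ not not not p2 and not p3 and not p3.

No

E1: (not p3 and not p3 or p2 and not p3) and not p1
    = (not p3 or p2) and not p3 and not p1   — distribution
    = not p3 and not p1   — absorption
E2: not not not p2 and not p3 and not p3
    = not p2 and not p3 and not p3   — double negation
    = not p2 and not p3   — idempotence
These differ: at p1=1, p2=0, p3=0, E1 = 0 but E2 = 1.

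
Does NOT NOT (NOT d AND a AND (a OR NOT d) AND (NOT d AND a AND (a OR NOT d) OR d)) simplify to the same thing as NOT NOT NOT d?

No

E1: NOT NOT (NOT d AND a AND (a OR NOT d) AND (NOT d AND a AND (a OR NOT d) OR d))
    = NOT NOT (NOT d AND a AND (a OR NOT d))
    = NOT NOT (NOT d AND a)
    = NOT d AND a
E2: NOT NOT NOT d
    = NOT d
These differ: at a=0, d=0, E1 = 0 but E2 = 1.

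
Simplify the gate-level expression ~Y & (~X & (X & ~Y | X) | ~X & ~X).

~Y & ~X

~Y & (~X & (X & ~Y | X) | ~X & ~X)
= ~Y & (~X & X | ~X & ~X)   (absorption)
= ~Y & ~X   (distribution)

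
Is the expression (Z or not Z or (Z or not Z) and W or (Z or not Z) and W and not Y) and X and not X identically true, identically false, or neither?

identically false

(Z or not Z or (Z or not Z) and W or (Z or not Z) and W and not Y) and X and not X
= (Z or not Z or (Z or not Z) and W) and X and not X   — absorption
= (Z or not Z) and X and not X   — absorption
= X and not X   — complement / identity
= False   — complement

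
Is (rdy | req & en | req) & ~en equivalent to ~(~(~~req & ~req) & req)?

E1: (rdy | req & en | req) & ~en
    = (rdy | req) & ~en   — absorption
E2: ~(~(~~req & ~req) & req)
    = ~((~req | req) & req)   — De Morgan
    = ~req   — complement / identity
These differ: at en=1, rdy=0, req=0, E1 = 0 but E2 = 1.

No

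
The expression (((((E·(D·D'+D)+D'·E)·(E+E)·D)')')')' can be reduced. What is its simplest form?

(((((E·(D·D'+D)+D'·E)·(E+E)·D)')')')'
= (((((E·D+D'·E)·(E+E)·D)')')')'
= (((((E·D+D'·E)·E·D)')')')'
= ((((E·E·D)')')')'
= ((((E·D)')')')'
= ((E·D)')'
= E·D

E·D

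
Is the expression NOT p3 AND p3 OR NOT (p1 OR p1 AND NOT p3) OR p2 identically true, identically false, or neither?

neither

NOT p3 AND p3 OR NOT (p1 OR p1 AND NOT p3) OR p2
= NOT (p1 OR p1 AND NOT p3) OR p2   — complement / identity
= NOT p1 OR p2   — absorption
This depends on p1, p2, so it is not a constant.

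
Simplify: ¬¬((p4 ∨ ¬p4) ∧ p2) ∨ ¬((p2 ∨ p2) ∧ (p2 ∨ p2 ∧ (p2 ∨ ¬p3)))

¬¬((p4 ∨ ¬p4) ∧ p2) ∨ ¬((p2 ∨ p2) ∧ (p2 ∨ p2 ∧ (p2 ∨ ¬p3)))
= ¬¬((p4 ∨ ¬p4) ∧ p2) ∨ ¬((p2 ∨ p2) ∧ (p2 ∨ p2))
= ¬¬p2 ∨ ¬((p2 ∨ p2) ∧ (p2 ∨ p2))
= ¬¬p2 ∨ ¬(p2 ∨ p2)
= ¬¬p2 ∨ ¬p2
= p2 ∨ ¬p2
= True

True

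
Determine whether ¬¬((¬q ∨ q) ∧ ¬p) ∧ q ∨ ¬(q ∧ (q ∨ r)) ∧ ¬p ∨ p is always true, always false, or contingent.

¬¬((¬q ∨ q) ∧ ¬p) ∧ q ∨ ¬(q ∧ (q ∨ r)) ∧ ¬p ∨ p
= ¬¬((¬q ∨ q) ∧ ¬p) ∧ q ∨ ¬q ∧ ¬p ∨ p   — absorption
= ¬¬¬p ∧ q ∨ ¬q ∧ ¬p ∨ p   — complement / identity
= ¬p ∧ q ∨ ¬q ∧ ¬p ∨ p   — double negation
= ¬p ∨ p   — distribution
= True   — complement

always true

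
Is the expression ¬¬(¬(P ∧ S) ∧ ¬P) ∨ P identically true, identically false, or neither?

¬¬(¬(P ∧ S) ∧ ¬P) ∨ P
= ¬(P ∧ S ∨ P) ∨ P
= ¬P ∨ P
= True

identically true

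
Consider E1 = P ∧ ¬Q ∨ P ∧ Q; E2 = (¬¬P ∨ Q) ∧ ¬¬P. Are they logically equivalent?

E1: P ∧ ¬Q ∨ P ∧ Q
    = P   (distribution)
E2: (¬¬P ∨ Q) ∧ ¬¬P
    = ¬¬P   (absorption)
    = P   (double negation)
Both reduce to P, so they are equivalent.

Yes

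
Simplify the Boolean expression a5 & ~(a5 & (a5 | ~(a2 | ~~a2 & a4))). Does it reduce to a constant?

a5 & ~(a5 & (a5 | ~(a2 | ~~a2 & a4)))
= a5 & ~(a5 & (a5 | ~(a2 | a2 & a4)))   — double negation
= a5 & ~(a5 & (a5 | ~a2))   — absorption
= a5 & ~a5   — absorption
= 0   — complement

0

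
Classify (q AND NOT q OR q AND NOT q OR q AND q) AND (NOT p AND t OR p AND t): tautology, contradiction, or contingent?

(q AND NOT q OR q AND NOT q OR q AND q) AND (NOT p AND t OR p AND t)
= (q AND NOT q OR q AND NOT q OR q AND q) AND t   [distribution]
= (q AND NOT q OR q AND q) AND t   [idempotence]
= q AND t   [distribution]
This depends on q, t, so it is not a constant.

contingent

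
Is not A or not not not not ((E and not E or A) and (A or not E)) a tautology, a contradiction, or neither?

not A or not not not not ((E and not E or A) and (A or not E))
= not A or not not not not (A and (A or not E))
= not A or not not not not A
= not A or not not A
= not A or A
= True

tautology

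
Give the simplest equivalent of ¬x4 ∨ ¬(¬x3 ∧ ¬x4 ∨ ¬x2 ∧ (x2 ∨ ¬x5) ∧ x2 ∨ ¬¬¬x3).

¬x4 ∨ ¬(¬x3 ∧ ¬x4 ∨ ¬x2 ∧ (x2 ∨ ¬x5) ∧ x2 ∨ ¬¬¬x3)
= ¬x4 ∨ ¬(¬x3 ∧ ¬x4 ∨ ¬x2 ∧ x2 ∨ ¬¬¬x3)   [absorption]
= ¬x4 ∨ ¬(¬x3 ∧ ¬x4 ∨ ¬x2 ∧ x2 ∨ ¬x3)   [double negation]
= ¬x4 ∨ ¬(¬x3 ∧ ¬x4 ∨ ¬x3)   [complement / identity]
= ¬x4 ∨ ¬¬x3   [absorption]
= ¬x4 ∨ x3   [double negation]

¬x4 ∨ x3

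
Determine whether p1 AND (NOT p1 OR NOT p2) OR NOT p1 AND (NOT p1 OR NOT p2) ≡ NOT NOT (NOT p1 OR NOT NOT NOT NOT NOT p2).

Yes

E1: p1 AND (NOT p1 OR NOT p2) OR NOT p1 AND (NOT p1 OR NOT p2)
    = NOT p1 OR NOT p2   (distribution)
E2: NOT NOT (NOT p1 OR NOT NOT NOT NOT NOT p2)
    = NOT p1 OR NOT NOT NOT NOT NOT p2   (double negation)
    = NOT p1 OR NOT NOT NOT p2   (double negation)
    = NOT p1 OR NOT p2   (double negation)
Both reduce to NOT p1 OR NOT p2, so they are equivalent.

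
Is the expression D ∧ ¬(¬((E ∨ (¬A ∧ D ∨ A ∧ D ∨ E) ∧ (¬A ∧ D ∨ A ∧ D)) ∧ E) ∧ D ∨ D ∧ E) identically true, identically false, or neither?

identically false

D ∧ ¬(¬((E ∨ (¬A ∧ D ∨ A ∧ D ∨ E) ∧ (¬A ∧ D ∨ A ∧ D)) ∧ E) ∧ D ∨ D ∧ E)
= D ∧ ¬(¬((E ∨ ¬A ∧ D ∨ A ∧ D) ∧ E) ∧ D ∨ D ∧ E)
= D ∧ ¬(¬((E ∨ D) ∧ E) ∧ D ∨ D ∧ E)
= D ∧ ¬(¬E ∧ D ∨ D ∧ E)
= D ∧ ¬D
= False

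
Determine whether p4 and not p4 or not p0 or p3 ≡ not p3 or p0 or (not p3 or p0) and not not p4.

E1: p4 and not p4 or not p0 or p3
    = not p0 or p3
E2: not p3 or p0 or (not p3 or p0) and not not p4
    = not p3 or p0 or (not p3 or p0) and p4
    = not p3 or p0
These differ: at p0=0, p3=1, p4=0, E1 = 1 but E2 = 0.

No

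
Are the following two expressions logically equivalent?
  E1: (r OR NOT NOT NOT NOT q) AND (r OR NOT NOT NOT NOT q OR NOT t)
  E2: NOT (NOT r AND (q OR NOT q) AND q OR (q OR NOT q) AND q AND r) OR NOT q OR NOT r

E1: (r OR NOT NOT NOT NOT q) AND (r OR NOT NOT NOT NOT q OR NOT t)
    = r OR NOT NOT NOT NOT q   (absorption)
    = r OR NOT NOT q   (double negation)
    = r OR q   (double negation)
E2: NOT (NOT r AND (q OR NOT q) AND q OR (q OR NOT q) AND q AND r) OR NOT q OR NOT r
    = NOT ((q OR NOT q) AND q) OR NOT q OR NOT r   (distribution)
    = NOT q OR NOT q OR NOT r   (complement / identity)
    = NOT q OR NOT r   (idempotence)
These differ: at q=0, r=0, t=1, E1 = 0 but E2 = 1.

No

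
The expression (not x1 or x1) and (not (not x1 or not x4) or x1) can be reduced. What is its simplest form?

(not x1 or x1) and (not (not x1 or not x4) or x1)
= (not x1 or x1) and (x1 and x4 or x1)   [De Morgan]
= (not x1 or x1) and x1   [absorption]
= x1   [complement / identity]

x1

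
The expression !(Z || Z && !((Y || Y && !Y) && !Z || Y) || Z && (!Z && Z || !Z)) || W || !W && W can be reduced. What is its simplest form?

!(Z || Z && !((Y || Y && !Y) && !Z || Y) || Z && (!Z && Z || !Z)) || W || !W && W
= !(Z || Z && !(Y && !Z || Y) || Z && (!Z && Z || !Z)) || W || !W && W   (complement / identity)
= !(Z || Z && !(Y && !Z || Y) || Z && !Z) || W || !W && W   (complement / identity)
= !(Z || Z && !(Y && !Z || Y)) || W || !W && W   (complement / identity)
= !(Z || Z && !Y) || W || !W && W   (absorption)
= !(Z || Z && !Y) || W   (complement / identity)
= !Z || W   (absorption)

!Z || W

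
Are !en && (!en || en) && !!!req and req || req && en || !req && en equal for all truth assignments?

No

E1: !en && (!en || en) && !!!req
    = !en && (!en || en) && !req
    = !en && !req
E2: req || req && en || !req && en
    = req || en
These differ: at en=0, req=1, E1 = 0 but E2 = 1.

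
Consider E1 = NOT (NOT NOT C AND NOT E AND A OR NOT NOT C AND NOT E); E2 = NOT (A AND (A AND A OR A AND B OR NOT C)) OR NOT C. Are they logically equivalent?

E1: NOT (NOT NOT C AND NOT E AND A OR NOT NOT C AND NOT E)
    = NOT (NOT NOT C AND NOT E)   [absorption]
    = NOT C OR E   [De Morgan]
E2: NOT (A AND (A AND A OR A AND B OR NOT C)) OR NOT C
    = NOT (A AND (A OR A AND B OR NOT C)) OR NOT C   [idempotence]
    = NOT (A AND (A OR NOT C)) OR NOT C   [absorption]
    = NOT A OR NOT C   [absorption]
These differ: at A=1, B=1, C=1, E=1, E1 = 1 but E2 = 0.

No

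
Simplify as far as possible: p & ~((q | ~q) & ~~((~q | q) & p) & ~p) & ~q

p & ~q

p & ~((q | ~q) & ~~((~q | q) & p) & ~p) & ~q
= p & ~(~~((~q | q) & p) & ~p) & ~q   (complement / identity)
= p & ~(~~p & ~p) & ~q   (complement / identity)
= p & (~p | p) & ~q   (De Morgan)
= p & ~q   (complement / identity)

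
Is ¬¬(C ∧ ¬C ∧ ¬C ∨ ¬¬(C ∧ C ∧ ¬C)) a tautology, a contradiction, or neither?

contradiction

¬¬(C ∧ ¬C ∧ ¬C ∨ ¬¬(C ∧ C ∧ ¬C))
= ¬¬(C ∧ ¬C ∧ ¬C ∨ C ∧ C ∧ ¬C)
= C ∧ ¬C ∧ ¬C ∨ C ∧ C ∧ ¬C
= C ∧ ¬C
= False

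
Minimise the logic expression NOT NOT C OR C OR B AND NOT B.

C

NOT NOT C OR C OR B AND NOT B
= NOT NOT C OR C
= C OR C
= C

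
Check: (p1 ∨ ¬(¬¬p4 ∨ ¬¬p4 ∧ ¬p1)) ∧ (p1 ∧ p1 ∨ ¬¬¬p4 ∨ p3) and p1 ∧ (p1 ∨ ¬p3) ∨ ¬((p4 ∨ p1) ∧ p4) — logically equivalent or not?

E1: (p1 ∨ ¬(¬¬p4 ∨ ¬¬p4 ∧ ¬p1)) ∧ (p1 ∧ p1 ∨ ¬¬¬p4 ∨ p3)
    = (p1 ∨ ¬(¬¬p4 ∨ ¬¬p4 ∧ ¬p1)) ∧ (p1 ∨ ¬¬¬p4 ∨ p3)
    = (p1 ∨ ¬¬¬p4) ∧ (p1 ∨ ¬¬¬p4 ∨ p3)
    = p1 ∨ ¬¬¬p4
    = p1 ∨ ¬p4
E2: p1 ∧ (p1 ∨ ¬p3) ∨ ¬((p4 ∨ p1) ∧ p4)
    = p1 ∨ ¬((p4 ∨ p1) ∧ p4)
    = p1 ∨ ¬p4
Both reduce to p1 ∨ ¬p4, so they are equivalent.

Yes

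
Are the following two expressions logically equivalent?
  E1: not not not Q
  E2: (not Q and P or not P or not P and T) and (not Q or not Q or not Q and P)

Yes

E1: not not not Q
    = not Q
E2: (not Q and P or not P or not P and T) and (not Q or not Q or not Q and P)
    = (not Q and P or not P or not P and T) and (not Q or not Q and P)
    = (not Q and P or not P) and (not Q or not Q and P)
    = not P and not Q or not Q and P
    = not Q
Both reduce to not Q, so they are equivalent.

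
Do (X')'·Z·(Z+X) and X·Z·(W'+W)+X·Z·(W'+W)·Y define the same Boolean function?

Yes

E1: (X')'·Z·(Z+X)
    = (X')'·Z   [absorption]
    = X·Z   [double negation]
E2: X·Z·(W'+W)+X·Z·(W'+W)·Y
    = X·Z·(W'+W)   [absorption]
    = X·Z   [complement / identity]
Both reduce to X·Z, so they are equivalent.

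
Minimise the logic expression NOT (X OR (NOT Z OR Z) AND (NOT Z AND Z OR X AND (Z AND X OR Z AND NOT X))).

NOT X

NOT (X OR (NOT Z OR Z) AND (NOT Z AND Z OR X AND (Z AND X OR Z AND NOT X)))
= NOT (X OR (NOT Z OR Z) AND (NOT Z AND Z OR X AND Z))   (distribution)
= NOT (X OR (NOT Z OR Z) AND X AND Z)   (complement / identity)
= NOT (X OR X AND Z)   (complement / identity)
= NOT X   (absorption)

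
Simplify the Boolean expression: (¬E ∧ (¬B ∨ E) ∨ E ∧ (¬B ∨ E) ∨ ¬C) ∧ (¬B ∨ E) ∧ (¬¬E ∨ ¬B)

(¬E ∧ (¬B ∨ E) ∨ E ∧ (¬B ∨ E) ∨ ¬C) ∧ (¬B ∨ E) ∧ (¬¬E ∨ ¬B)
= (¬B ∨ E ∨ ¬C) ∧ (¬B ∨ E) ∧ (¬¬E ∨ ¬B)   (distribution)
= (¬B ∨ E ∨ ¬C) ∧ (¬B ∨ E) ∧ (E ∨ ¬B)   (double negation)
= (¬B ∨ E) ∧ (E ∨ ¬B)   (absorption)
= ¬B ∧ ¬B ∨ E   (distribution)
= ¬B ∨ E   (idempotence)

¬B ∨ E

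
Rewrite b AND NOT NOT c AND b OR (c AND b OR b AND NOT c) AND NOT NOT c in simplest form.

b AND NOT NOT c AND b OR (c AND b OR b AND NOT c) AND NOT NOT c
= b AND NOT NOT c AND b OR b AND NOT NOT c   — distribution
= b AND NOT NOT c   — absorption
= b AND c   — double negation

b AND c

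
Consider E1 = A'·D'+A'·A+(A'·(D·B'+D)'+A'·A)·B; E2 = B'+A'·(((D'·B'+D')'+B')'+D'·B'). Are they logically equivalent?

E1: A'·D'+A'·A+(A'·(D·B'+D)'+A'·A)·B
    = A'·D'+A'·A+(A'·D'+A'·A)·B   [absorption]
    = A'·D'+A'·A   [absorption]
    = A'·D'   [complement / identity]
E2: B'+A'·(((D'·B'+D')'+B')'+D'·B')
    = B'+A'·(((D')'+B')'+D'·B')   [absorption]
    = B'+A'·(D'·B+D'·B')   [De Morgan]
    = B'+A'·D'   [distribution]
These differ: at A=1, B=0, D=0, E1 = 0 but E2 = 1.

No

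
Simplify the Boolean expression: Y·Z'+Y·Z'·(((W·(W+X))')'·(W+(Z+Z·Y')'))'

Y·Z'

Y·Z'+Y·Z'·(((W·(W+X))')'·(W+(Z+Z·Y')'))'
= Y·Z'+Y·Z'·((W')'·(W+(Z+Z·Y')'))'
= Y·Z'+Y·Z'·(W·(W+(Z+Z·Y')'))'
= Y·Z'+Y·Z'·(W·(W+Z'))'
= Y·Z'+Y·Z'·W'
= Y·Z'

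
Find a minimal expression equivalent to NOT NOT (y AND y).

y

NOT NOT (y AND y)
= y AND y
= y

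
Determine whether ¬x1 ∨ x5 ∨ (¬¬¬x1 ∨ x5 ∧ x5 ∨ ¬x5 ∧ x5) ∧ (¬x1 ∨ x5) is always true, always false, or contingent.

contingent

¬x1 ∨ x5 ∨ (¬¬¬x1 ∨ x5 ∧ x5 ∨ ¬x5 ∧ x5) ∧ (¬x1 ∨ x5)
= ¬x1 ∨ x5 ∨ (¬x1 ∨ x5 ∧ x5 ∨ ¬x5 ∧ x5) ∧ (¬x1 ∨ x5)   (double negation)
= ¬x1 ∨ x5 ∨ (¬x1 ∨ x5) ∧ (¬x1 ∨ x5)   (distribution)
= ¬x1 ∨ x5 ∨ ¬x1 ∨ x5   (idempotence)
= ¬x1 ∨ x5   (idempotence)
This depends on x1, x5, so it is not a constant.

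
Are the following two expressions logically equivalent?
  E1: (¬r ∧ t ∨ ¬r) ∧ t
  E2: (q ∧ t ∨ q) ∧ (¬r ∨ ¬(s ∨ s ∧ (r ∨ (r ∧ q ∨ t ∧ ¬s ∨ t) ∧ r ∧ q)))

E1: (¬r ∧ t ∨ ¬r) ∧ t
    = ¬r ∧ t   — absorption
E2: (q ∧ t ∨ q) ∧ (¬r ∨ ¬(s ∨ s ∧ (r ∨ (r ∧ q ∨ t ∧ ¬s ∨ t) ∧ r ∧ q)))
    = q ∧ (¬r ∨ ¬(s ∨ s ∧ (r ∨ (r ∧ q ∨ t ∧ ¬s ∨ t) ∧ r ∧ q)))   — absorption
    = q ∧ (¬r ∨ ¬(s ∨ s ∧ (r ∨ (r ∧ q ∨ t) ∧ r ∧ q)))   — absorption
    = q ∧ (¬r ∨ ¬(s ∨ s ∧ (r ∨ r ∧ q)))   — absorption
    = q ∧ (¬r ∨ ¬(s ∨ s ∧ r))   — absorption
    = q ∧ (¬r ∨ ¬s)   — absorption
These differ: at q=0, r=0, s=0, t=1, E1 = 1 but E2 = 0.

No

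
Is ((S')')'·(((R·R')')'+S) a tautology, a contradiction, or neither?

contradiction

((S')')'·(((R·R')')'+S)
= ((S')')'·(R·R'+S)   — double negation
= S'·(R·R'+S)   — double negation
= S'·S   — complement / identity
= 0   — complement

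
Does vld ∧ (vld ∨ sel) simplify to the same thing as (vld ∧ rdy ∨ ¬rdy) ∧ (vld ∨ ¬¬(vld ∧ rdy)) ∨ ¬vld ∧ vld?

E1: vld ∧ (vld ∨ sel)
    = vld   [absorption]
E2: (vld ∧ rdy ∨ ¬rdy) ∧ (vld ∨ ¬¬(vld ∧ rdy)) ∨ ¬vld ∧ vld
    = (vld ∧ rdy ∨ ¬rdy) ∧ (vld ∨ vld ∧ rdy) ∨ ¬vld ∧ vld   [double negation]
    = (vld ∧ rdy ∨ ¬rdy) ∧ (vld ∨ vld ∧ rdy)   [complement / identity]
    = vld ∧ rdy ∨ ¬rdy ∧ vld   [distribution]
    = vld   [distribution]
Both reduce to vld, so they are equivalent.

Yes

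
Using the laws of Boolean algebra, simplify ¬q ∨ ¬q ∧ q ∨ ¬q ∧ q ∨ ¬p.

¬q ∨ ¬q ∧ q ∨ ¬q ∧ q ∨ ¬p
= ¬q ∨ ¬q ∧ q ∨ ¬p   — idempotence
= ¬q ∨ ¬p   — complement / identity

¬q ∨ ¬p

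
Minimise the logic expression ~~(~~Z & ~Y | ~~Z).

Z

~~(~~Z & ~Y | ~~Z)
= ~~~~Z   — absorption
= ~~Z   — double negation
= Z   — double negation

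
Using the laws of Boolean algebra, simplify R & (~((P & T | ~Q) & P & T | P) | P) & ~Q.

R & (~((P & T | ~Q) & P & T | P) | P) & ~Q
= R & (~(P & T | P) | P) & ~Q   — absorption
= R & (~P | P) & ~Q   — absorption
= R & ~Q   — complement / identity

R & ~Q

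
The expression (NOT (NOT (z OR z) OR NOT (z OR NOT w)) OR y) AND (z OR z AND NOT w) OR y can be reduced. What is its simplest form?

z OR y

(NOT (NOT (z OR z) OR NOT (z OR NOT w)) OR y) AND (z OR z AND NOT w) OR y
= ((z OR z) AND (z OR NOT w) OR y) AND (z OR z AND NOT w) OR y
= (z OR z AND NOT w OR y) AND (z OR z AND NOT w) OR y
= z OR z AND NOT w OR y
= z OR y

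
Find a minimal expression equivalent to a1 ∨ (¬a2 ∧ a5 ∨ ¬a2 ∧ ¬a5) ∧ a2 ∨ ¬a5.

a1 ∨ ¬a5

a1 ∨ (¬a2 ∧ a5 ∨ ¬a2 ∧ ¬a5) ∧ a2 ∨ ¬a5
= a1 ∨ ¬a2 ∧ a2 ∨ ¬a5   — distribution
= a1 ∨ ¬a5   — complement / identity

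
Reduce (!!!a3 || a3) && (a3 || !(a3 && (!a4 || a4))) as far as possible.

true

(!!!a3 || a3) && (a3 || !(a3 && (!a4 || a4)))
= (!!!a3 || a3) && (a3 || !a3)
= !!!a3 || a3
= !a3 || a3
= true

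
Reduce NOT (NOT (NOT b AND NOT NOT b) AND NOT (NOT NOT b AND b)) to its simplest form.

NOT (NOT (NOT b AND NOT NOT b) AND NOT (NOT NOT b AND b))
= NOT b AND NOT NOT b OR NOT NOT b AND b   — De Morgan
= NOT NOT b   — distribution
= b   — double negation

b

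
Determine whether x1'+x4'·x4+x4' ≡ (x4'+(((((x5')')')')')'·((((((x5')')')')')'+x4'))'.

No

E1: x1'+x4'·x4+x4'
    = x1'+x4'   [complement / identity]
E2: (x4'+(((((x5')')')')')'·((((((x5')')')')')'+x4'))'
    = (x4'+(((((x5')')')')')')'   [absorption]
    = (x4'+(((x5')')')')'   [double negation]
    = (x4'+(x5')')'   [double negation]
    = x4·x5'   [De Morgan]
These differ: at x1=0, x4=0, x5=0, E1 = 1 but E2 = 0.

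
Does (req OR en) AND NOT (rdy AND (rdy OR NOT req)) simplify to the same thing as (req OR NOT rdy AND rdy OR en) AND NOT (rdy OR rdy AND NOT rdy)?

Yes

E1: (req OR en) AND NOT (rdy AND (rdy OR NOT req))
    = (req OR en) AND NOT rdy   (absorption)
E2: (req OR NOT rdy AND rdy OR en) AND NOT (rdy OR rdy AND NOT rdy)
    = (req OR en) AND NOT (rdy OR rdy AND NOT rdy)   (complement / identity)
    = (req OR en) AND NOT rdy   (complement / identity)
Both reduce to (req OR en) AND NOT rdy, so they are equivalent.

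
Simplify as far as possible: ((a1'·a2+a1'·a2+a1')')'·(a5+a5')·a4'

((a1'·a2+a1'·a2+a1')')'·(a5+a5')·a4'
= ((a1'·a2+a1'·a2+a1')')'·a4'
= ((a1'·a2+a1')')'·a4'
= (a1'·a2+a1')·a4'
= a1'·a4'

a1'·a4'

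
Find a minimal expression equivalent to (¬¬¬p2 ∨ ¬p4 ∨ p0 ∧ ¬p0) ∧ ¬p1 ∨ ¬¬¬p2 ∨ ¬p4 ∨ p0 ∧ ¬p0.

¬p2 ∨ ¬p4

(¬¬¬p2 ∨ ¬p4 ∨ p0 ∧ ¬p0) ∧ ¬p1 ∨ ¬¬¬p2 ∨ ¬p4 ∨ p0 ∧ ¬p0
= ¬¬¬p2 ∨ ¬p4 ∨ p0 ∧ ¬p0   — absorption
= ¬¬¬p2 ∨ ¬p4   — complement / identity
= ¬p2 ∨ ¬p4   — double negation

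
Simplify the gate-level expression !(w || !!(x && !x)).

!(w || !!(x && !x))
= !(w || x && !x)   [double negation]
= !w   [complement / identity]

!w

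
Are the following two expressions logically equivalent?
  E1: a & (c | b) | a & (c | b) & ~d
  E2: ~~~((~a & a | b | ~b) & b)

E1: a & (c | b) | a & (c | b) & ~d
    = a & (c | b)   — absorption
E2: ~~~((~a & a | b | ~b) & b)
    = ~~~((b | ~b) & b)   — complement / identity
    = ~~~b   — complement / identity
    = ~b   — double negation
These differ: at a=0, b=0, c=0, d=0, E1 = 0 but E2 = 1.

No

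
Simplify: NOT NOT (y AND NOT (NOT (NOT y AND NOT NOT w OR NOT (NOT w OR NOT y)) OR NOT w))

NOT NOT (y AND NOT (NOT (NOT y AND NOT NOT w OR NOT (NOT w OR NOT y)) OR NOT w))
= NOT NOT (y AND NOT (NOT (NOT y AND NOT NOT w OR w AND y) OR NOT w))   (De Morgan)
= NOT NOT (y AND NOT (NOT (NOT y AND w OR w AND y) OR NOT w))   (double negation)
= NOT NOT (y AND NOT (NOT w OR NOT w))   (distribution)
= NOT NOT (y AND NOT NOT w)   (idempotence)
= y AND NOT NOT w   (double negation)
= y AND w   (double negation)

y AND w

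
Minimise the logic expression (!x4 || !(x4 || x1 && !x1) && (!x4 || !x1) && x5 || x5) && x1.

(!x4 || x5) && x1

(!x4 || !(x4 || x1 && !x1) && (!x4 || !x1) && x5 || x5) && x1
= (!x4 || !x4 && (!x4 || !x1) && x5 || x5) && x1   (complement / identity)
= (!x4 || !x4 && x5 || x5) && x1   (absorption)
= (!x4 || x5) && x1   (absorption)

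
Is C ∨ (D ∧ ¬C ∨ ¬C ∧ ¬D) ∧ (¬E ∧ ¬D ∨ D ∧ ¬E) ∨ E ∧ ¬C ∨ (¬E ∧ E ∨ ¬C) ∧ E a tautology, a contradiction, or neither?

C ∨ (D ∧ ¬C ∨ ¬C ∧ ¬D) ∧ (¬E ∧ ¬D ∨ D ∧ ¬E) ∨ E ∧ ¬C ∨ (¬E ∧ E ∨ ¬C) ∧ E
= C ∨ (D ∧ ¬C ∨ ¬C ∧ ¬D) ∧ ¬E ∨ E ∧ ¬C ∨ (¬E ∧ E ∨ ¬C) ∧ E   (distribution)
= C ∨ ¬C ∧ ¬E ∨ E ∧ ¬C ∨ (¬E ∧ E ∨ ¬C) ∧ E   (distribution)
= C ∨ ¬C ∧ ¬E ∨ E ∧ ¬C ∨ ¬C ∧ E   (complement / identity)
= C ∨ ¬C ∨ ¬C ∧ E   (distribution)
= C ∨ ¬C   (absorption)
= True   (complement)

tautology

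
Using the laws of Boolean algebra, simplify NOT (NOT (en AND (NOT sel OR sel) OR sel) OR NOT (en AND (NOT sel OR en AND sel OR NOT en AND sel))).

en

NOT (NOT (en AND (NOT sel OR sel) OR sel) OR NOT (en AND (NOT sel OR en AND sel OR NOT en AND sel)))
= NOT (NOT (en AND (NOT sel OR sel) OR sel) OR NOT (en AND (NOT sel OR sel)))   (distribution)
= (en AND (NOT sel OR sel) OR sel) AND en AND (NOT sel OR sel)   (De Morgan)
= en AND (NOT sel OR sel)   (absorption)
= en   (complement / identity)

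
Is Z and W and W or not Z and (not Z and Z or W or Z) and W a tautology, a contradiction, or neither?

Z and W and W or not Z and (not Z and Z or W or Z) and W
= Z and W and W or not Z and (W or Z) and W   (complement / identity)
= Z and W or not Z and (W or Z) and W   (idempotence)
= Z and W or not Z and W   (absorption)
= W   (distribution)
This depends on W, so it is not a constant.

neither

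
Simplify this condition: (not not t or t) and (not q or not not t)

(not not t or t) and (not q or not not t)
= not not t or t and not q
= t or t and not q
= t

t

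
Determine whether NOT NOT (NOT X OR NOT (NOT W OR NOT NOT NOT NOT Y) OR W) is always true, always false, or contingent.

contingent

NOT NOT (NOT X OR NOT (NOT W OR NOT NOT NOT NOT Y) OR W)
= NOT X OR NOT (NOT W OR NOT NOT NOT NOT Y) OR W
= NOT X OR W AND NOT NOT NOT Y OR W
= NOT X OR W AND NOT Y OR W
= NOT X OR W
This depends on W, X, so it is not a constant.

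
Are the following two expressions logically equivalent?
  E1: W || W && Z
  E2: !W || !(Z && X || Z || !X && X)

No

E1: W || W && Z
    = W
E2: !W || !(Z && X || Z || !X && X)
    = !W || !(Z && X || Z)
    = !W || !Z
These differ: at W=0, X=0, Z=1, E1 = 0 but E2 = 1.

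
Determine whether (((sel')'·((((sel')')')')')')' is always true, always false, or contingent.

(((sel')'·((((sel')')')')')')'
= (((sel')'·((sel')')')')'
= (sel'+(sel')')'
= sel·sel'
= 0

always false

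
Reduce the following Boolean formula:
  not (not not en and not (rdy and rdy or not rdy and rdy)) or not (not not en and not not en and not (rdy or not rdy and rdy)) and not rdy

not en or rdy

not (not not en and not (rdy and rdy or not rdy and rdy)) or not (not not en and not not en and not (rdy or not rdy and rdy)) and not rdy
= not (not not en and not rdy) or not (not not en and not not en and not (rdy or not rdy and rdy)) and not rdy   — distribution
= not (not not en and not rdy) or not (not not en and not (rdy or not rdy and rdy)) and not rdy   — idempotence
= not (not not en and not rdy) or not (not not en and not rdy) and not rdy   — complement / identity
= not (not not en and not rdy)   — absorption
= not en or rdy   — De Morgan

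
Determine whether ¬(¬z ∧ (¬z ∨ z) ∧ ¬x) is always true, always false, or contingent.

contingent

¬(¬z ∧ (¬z ∨ z) ∧ ¬x)
= ¬(¬z ∧ ¬x)
= z ∨ x
This depends on x, z, so it is not a constant.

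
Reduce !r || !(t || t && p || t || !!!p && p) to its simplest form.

!r || !t

!r || !(t || t && p || t || !!!p && p)
= !r || !(t || t || !!!p && p)   [absorption]
= !r || !(t || !!!p && p)   [idempotence]
= !r || !(t || !p && p)   [double negation]
= !r || !t   [complement / identity]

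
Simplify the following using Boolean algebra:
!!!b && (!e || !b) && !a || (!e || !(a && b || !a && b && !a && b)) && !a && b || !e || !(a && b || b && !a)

!!!b && (!e || !b) && !a || (!e || !(a && b || !a && b && !a && b)) && !a && b || !e || !(a && b || b && !a)
= !b && (!e || !b) && !a || (!e || !(a && b || !a && b && !a && b)) && !a && b || !e || !(a && b || b && !a)
= !b && (!e || !b) && !a || (!e || !(a && b || !a && b)) && !a && b || !e || !(a && b || b && !a)
= !b && (!e || !b) && !a || (!e || !b) && !a && b || !e || !(a && b || b && !a)
= !b && (!e || !b) && !a || (!e || !b) && !a && b || !e || !b
= (!e || !b) && !a || !e || !b
= !e || !b

!e || !b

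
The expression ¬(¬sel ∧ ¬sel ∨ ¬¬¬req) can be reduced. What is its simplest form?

¬(¬sel ∧ ¬sel ∨ ¬¬¬req)
= ¬(¬sel ∧ ¬sel ∨ ¬req)
= ¬(¬sel ∨ ¬req)
= sel ∧ req

sel ∧ req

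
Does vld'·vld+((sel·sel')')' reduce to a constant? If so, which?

vld'·vld+((sel·sel')')'
= vld'·vld+sel·sel'   [double negation]
= sel·sel'   [complement / identity]
= 0   [complement]

yes, False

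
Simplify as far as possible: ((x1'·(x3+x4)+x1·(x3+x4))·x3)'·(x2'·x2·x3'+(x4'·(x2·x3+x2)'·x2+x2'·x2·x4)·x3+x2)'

x3'·x2'

((x1'·(x3+x4)+x1·(x3+x4))·x3)'·(x2'·x2·x3'+(x4'·(x2·x3+x2)'·x2+x2'·x2·x4)·x3+x2)'
= ((x1'·(x3+x4)+x1·(x3+x4))·x3)'·(x2'·x2·x3'+(x4'·x2'·x2+x2'·x2·x4)·x3+x2)'   — absorption
= ((x1'·(x3+x4)+x1·(x3+x4))·x3)'·(x2'·x2·x3'+x2'·x2·x3+x2)'   — distribution
= ((x3+x4)·x3)'·(x2'·x2·x3'+x2'·x2·x3+x2)'   — distribution
= ((x3+x4)·x3)'·(x2'·x2+x2)'   — distribution
= x3'·(x2'·x2+x2)'   — absorption
= x3'·x2'   — complement / identity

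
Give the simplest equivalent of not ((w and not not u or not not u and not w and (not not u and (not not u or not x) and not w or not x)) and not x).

not ((w and not not u or not not u and not w and (not not u and (not not u or not x) and not w or not x)) and not x)
= not ((w and not not u or not not u and not w and (not not u and not w or not x)) and not x)   (absorption)
= not ((w and not not u or not not u and not w) and not x)   (absorption)
= not (not not u and not x)   (distribution)
= not u or x   (De Morgan)

not u or x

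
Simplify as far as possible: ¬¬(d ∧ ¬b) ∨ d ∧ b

¬¬(d ∧ ¬b) ∨ d ∧ b
= d ∧ ¬b ∨ d ∧ b   — double negation
= d   — distribution

d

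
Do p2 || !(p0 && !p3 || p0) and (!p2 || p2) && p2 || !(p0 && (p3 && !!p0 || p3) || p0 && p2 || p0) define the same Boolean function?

Yes

E1: p2 || !(p0 && !p3 || p0)
    = p2 || !p0   — absorption
E2: (!p2 || p2) && p2 || !(p0 && (p3 && !!p0 || p3) || p0 && p2 || p0)
    = (!p2 || p2) && p2 || !(p0 && (p3 && p0 || p3) || p0 && p2 || p0)   — double negation
    = p2 || !(p0 && (p3 && p0 || p3) || p0 && p2 || p0)   — complement / identity
    = p2 || !(p0 && p3 || p0 && p2 || p0)   — absorption
    = p2 || !(p0 && p3 || p0)   — absorption
    = p2 || !p0   — absorption
Both reduce to p2 || !p0, so they are equivalent.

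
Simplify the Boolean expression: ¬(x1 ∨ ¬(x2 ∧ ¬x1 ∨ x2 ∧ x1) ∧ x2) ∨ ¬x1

¬(x1 ∨ ¬(x2 ∧ ¬x1 ∨ x2 ∧ x1) ∧ x2) ∨ ¬x1
= ¬(x1 ∨ ¬x2 ∧ x2) ∨ ¬x1   [distribution]
= ¬x1 ∨ ¬x1   [complement / identity]
= ¬x1   [idempotence]

¬x1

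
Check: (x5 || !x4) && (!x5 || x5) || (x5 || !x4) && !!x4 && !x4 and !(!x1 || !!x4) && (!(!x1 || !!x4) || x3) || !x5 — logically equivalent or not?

E1: (x5 || !x4) && (!x5 || x5) || (x5 || !x4) && !!x4 && !x4
    = (!x5 || x5 || !!x4 && !x4) && (x5 || !x4)   — distribution
    = (!x5 || x5 || x4 && !x4) && (x5 || !x4)   — double negation
    = (!x5 || x5) && (x5 || !x4)   — complement / identity
    = x5 || !x4   — complement / identity
E2: !(!x1 || !!x4) && (!(!x1 || !!x4) || x3) || !x5
    = !(!x1 || !!x4) || !x5   — absorption
    = x1 && !x4 || !x5   — De Morgan
These differ: at x1=0, x3=0, x4=1, x5=0, E1 = 0 but E2 = 1.

No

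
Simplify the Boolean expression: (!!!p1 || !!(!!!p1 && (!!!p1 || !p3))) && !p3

!p1 && !p3

(!!!p1 || !!(!!!p1 && (!!!p1 || !p3))) && !p3
= (!!!p1 || !!!p1 && (!!!p1 || !p3)) && !p3   [double negation]
= (!!!p1 || !!!p1) && !p3   [absorption]
= !!!p1 && !p3   [idempotence]
= !p1 && !p3   [double negation]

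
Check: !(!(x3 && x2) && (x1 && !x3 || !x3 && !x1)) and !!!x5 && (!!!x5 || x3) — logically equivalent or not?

No

E1: !(!(x3 && x2) && (x1 && !x3 || !x3 && !x1))
    = !(!(x3 && x2) && !x3)   — distribution
    = x3 && x2 || x3   — De Morgan
    = x3   — absorption
E2: !!!x5 && (!!!x5 || x3)
    = !!!x5   — absorption
    = !x5   — double negation
These differ: at x1=0, x2=1, x3=1, x5=1, E1 = 1 but E2 = 0.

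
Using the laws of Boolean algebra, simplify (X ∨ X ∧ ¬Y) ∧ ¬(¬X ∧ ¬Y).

X

(X ∨ X ∧ ¬Y) ∧ ¬(¬X ∧ ¬Y)
= (X ∨ X ∧ ¬Y) ∧ (X ∨ Y)   — De Morgan
= X ∧ (X ∨ Y)   — absorption
= X   — absorption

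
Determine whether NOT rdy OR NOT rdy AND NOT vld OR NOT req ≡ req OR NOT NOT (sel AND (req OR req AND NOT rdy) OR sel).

E1: NOT rdy OR NOT rdy AND NOT vld OR NOT req
    = NOT rdy OR NOT req   [absorption]
E2: req OR NOT NOT (sel AND (req OR req AND NOT rdy) OR sel)
    = req OR NOT NOT (sel AND req OR sel)   [absorption]
    = req OR sel AND req OR sel   [double negation]
    = req OR sel   [absorption]
These differ: at rdy=1, req=0, sel=0, vld=1, E1 = 1 but E2 = 0.

No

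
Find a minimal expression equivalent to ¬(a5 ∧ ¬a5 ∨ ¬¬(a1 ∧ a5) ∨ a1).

¬(a5 ∧ ¬a5 ∨ ¬¬(a1 ∧ a5) ∨ a1)
= ¬(¬¬(a1 ∧ a5) ∨ a1)   [complement / identity]
= ¬(a1 ∧ a5 ∨ a1)   [double negation]
= ¬a1   [absorption]

¬a1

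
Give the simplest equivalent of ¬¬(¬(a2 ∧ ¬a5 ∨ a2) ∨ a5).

¬¬(¬(a2 ∧ ¬a5 ∨ a2) ∨ a5)
= ¬¬(¬a2 ∨ a5)   [absorption]
= ¬a2 ∨ a5   [double negation]

¬a2 ∨ a5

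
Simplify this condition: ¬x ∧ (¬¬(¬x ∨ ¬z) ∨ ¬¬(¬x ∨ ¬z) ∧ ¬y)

¬x

¬x ∧ (¬¬(¬x ∨ ¬z) ∨ ¬¬(¬x ∨ ¬z) ∧ ¬y)
= ¬x ∧ ¬¬(¬x ∨ ¬z)
= ¬x ∧ (¬x ∨ ¬z)
= ¬x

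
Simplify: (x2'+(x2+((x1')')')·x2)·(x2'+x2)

1

(x2'+(x2+((x1')')')·x2)·(x2'+x2)
= (x2'+(x2+x1')·x2)·(x2'+x2)   [double negation]
= (x2'+x2)·(x2'+x2)   [absorption]
= x2'+x2   [idempotence]
= 1   [complement]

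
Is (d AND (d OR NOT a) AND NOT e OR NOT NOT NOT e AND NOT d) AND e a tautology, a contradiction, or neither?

(d AND (d OR NOT a) AND NOT e OR NOT NOT NOT e AND NOT d) AND e
= (d AND NOT e OR NOT NOT NOT e AND NOT d) AND e
= (d AND NOT e OR NOT e AND NOT d) AND e
= NOT e AND e
= FALSE

contradiction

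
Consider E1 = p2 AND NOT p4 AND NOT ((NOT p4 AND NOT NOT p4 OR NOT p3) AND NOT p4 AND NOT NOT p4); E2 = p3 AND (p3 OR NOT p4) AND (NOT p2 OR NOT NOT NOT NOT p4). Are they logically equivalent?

No

E1: p2 AND NOT p4 AND NOT ((NOT p4 AND NOT NOT p4 OR NOT p3) AND NOT p4 AND NOT NOT p4)
    = p2 AND NOT p4 AND NOT (NOT p4 AND NOT NOT p4)
    = p2 AND NOT p4 AND (p4 OR NOT p4)
    = p2 AND NOT p4
E2: p3 AND (p3 OR NOT p4) AND (NOT p2 OR NOT NOT NOT NOT p4)
    = p3 AND (NOT p2 OR NOT NOT NOT NOT p4)
    = p3 AND (NOT p2 OR NOT NOT p4)
    = p3 AND (NOT p2 OR p4)
These differ: at p2=0, p3=1, p4=0, E1 = 0 but E2 = 1.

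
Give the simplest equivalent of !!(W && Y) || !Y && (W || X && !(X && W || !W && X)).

!!(W && Y) || !Y && (W || X && !(X && W || !W && X))
= W && Y || !Y && (W || X && !(X && W || !W && X))   (double negation)
= W && Y || !Y && (W || X && !X)   (distribution)
= W && Y || !Y && W   (complement / identity)
= W   (distribution)

W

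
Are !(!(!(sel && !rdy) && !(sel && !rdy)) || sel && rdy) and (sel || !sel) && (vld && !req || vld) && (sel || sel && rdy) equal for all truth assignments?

E1: !(!(!(sel && !rdy) && !(sel && !rdy)) || sel && rdy)
    = !(sel && !rdy || sel && !rdy || sel && rdy)   (De Morgan)
    = !(sel && !rdy || sel && rdy)   (idempotence)
    = !sel   (distribution)
E2: (sel || !sel) && (vld && !req || vld) && (sel || sel && rdy)
    = (sel || !sel) && vld && (sel || sel && rdy)   (absorption)
    = (sel || !sel) && vld && sel   (absorption)
    = vld && sel   (complement / identity)
These differ: at rdy=0, req=1, sel=0, vld=0, E1 = 1 but E2 = 0.

No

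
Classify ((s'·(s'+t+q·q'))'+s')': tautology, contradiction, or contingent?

contradiction

((s'·(s'+t+q·q'))'+s')'
= s'·(s'+t+q·q')·s   — De Morgan
= s'·(s'+t)·s   — complement / identity
= s'·s   — absorption
= 0   — complement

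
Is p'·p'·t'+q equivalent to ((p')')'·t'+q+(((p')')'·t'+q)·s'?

E1: p'·p'·t'+q
    = p'·t'+q   [idempotence]
E2: ((p')')'·t'+q+(((p')')'·t'+q)·s'
    = ((p')')'·t'+q   [absorption]
    = p'·t'+q   [double negation]
Both reduce to p'·t'+q, so they are equivalent.

Yes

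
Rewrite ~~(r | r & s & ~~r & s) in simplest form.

~~(r | r & s & ~~r & s)
= ~~(r | r & s & r & s)   (double negation)
= r | r & s & r & s   (double negation)
= r | r & s   (idempotence)
= r   (absorption)

r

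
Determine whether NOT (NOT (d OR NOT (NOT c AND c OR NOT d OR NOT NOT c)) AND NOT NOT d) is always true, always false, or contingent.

NOT (NOT (d OR NOT (NOT c AND c OR NOT d OR NOT NOT c)) AND NOT NOT d)
= NOT (NOT (d OR NOT (NOT d OR NOT NOT c)) AND NOT NOT d)   [complement / identity]
= NOT (NOT (d OR d AND NOT c) AND NOT NOT d)   [De Morgan]
= NOT (NOT d AND NOT NOT d)   [absorption]
= d OR NOT d   [De Morgan]
= TRUE   [complement]

always true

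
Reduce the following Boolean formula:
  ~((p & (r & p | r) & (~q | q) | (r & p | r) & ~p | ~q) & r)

~((p & (r & p | r) & (~q | q) | (r & p | r) & ~p | ~q) & r)
= ~((p & (r & p | r) | (r & p | r) & ~p | ~q) & r)
= ~((r & p | r | ~q) & r)
= ~((r | ~q) & r)
= ~r

~r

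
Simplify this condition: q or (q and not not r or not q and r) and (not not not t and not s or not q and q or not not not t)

q or r and not t

q or (q and not not r or not q and r) and (not not not t and not s or not q and q or not not not t)
= q or (q and not not r or not q and r) and (not not not t and not s or not not not t)
= q or (q and not not r or not q and r) and not not not t
= q or (q and r or not q and r) and not not not t
= q or (q and r or not q and r) and not t
= q or r and not t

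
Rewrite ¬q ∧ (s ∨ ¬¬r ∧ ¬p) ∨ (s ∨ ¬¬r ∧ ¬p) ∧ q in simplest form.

¬q ∧ (s ∨ ¬¬r ∧ ¬p) ∨ (s ∨ ¬¬r ∧ ¬p) ∧ q
= s ∨ ¬¬r ∧ ¬p   — distribution
= s ∨ r ∧ ¬p   — double negation

s ∨ r ∧ ¬p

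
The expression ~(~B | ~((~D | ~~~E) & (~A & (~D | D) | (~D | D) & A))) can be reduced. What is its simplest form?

~(~B | ~((~D | ~~~E) & (~A & (~D | D) | (~D | D) & A)))
= ~(~B | ~((~D | ~~~E) & (~D | D)))   [distribution]
= ~(~B | ~(~D | ~~~E))   [complement / identity]
= B & (~D | ~~~E)   [De Morgan]
= B & (~D | ~E)   [double negation]

B & (~D | ~E)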